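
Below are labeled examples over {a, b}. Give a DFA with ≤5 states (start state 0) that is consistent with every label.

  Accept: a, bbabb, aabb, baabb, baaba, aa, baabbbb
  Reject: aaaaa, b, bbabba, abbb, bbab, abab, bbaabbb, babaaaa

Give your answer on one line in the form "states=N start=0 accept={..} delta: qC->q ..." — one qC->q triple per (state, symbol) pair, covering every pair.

State merging on the prefix tree: take the shortest (then alphabetical) example prefix whose next move is undefined and point that move at state 0, else 1, else 2, ...; a target is out if some Accept/Reject pair would then sit in one state with the same input left (inseparable). If every existing state is out, open a new one.
a: 0a undefined. 0a->0: no, a/aaaaa meet in 0. Open state 1: 0a->1.
b: 0b undefined. 0b->0: ok.
aa: 1a undefined. 1a->0: no, a/aaaaa meet in 1. 1a->1: no, a/aaaaa meet in 1. Open state 2: 1a->2.
ab: 1b undefined. 1b->0: no, a/bbabba meet in 1. 1b->1: no, a/abbb meet in 1. 1b->2: no, aabb/abbb meet in 2 with "bb" left. Open state 3: 1b->3.
aaa: 2a undefined. 2a->0: no, aa/aaaaa meet in 2. 2a->1: no, a/aaaaa meet in 1. 2a->2: no, aa/aaaaa meet in 2. 2a->3: ok.
aab: 2b undefined. 2b->0: no, aabb/b meet in 0. 2b->1: no, bbabb/bbaabbb meet in 3 with "b" left. 2b->2: no, aabb/bbaabbb meet in 2. 2b->3: ok.
aba: 3a undefined. 3a->0: no, a/aaaaa meet in 1. 3a->1: no, a/babaaaa meet in 1. 3a->2: ok.
abb: 3b undefined. 3b->0: no, a/bbabba meet in 1. 3b->1: no, baaba/bbabba meet in 2. 3b->2: ok.
All examples now run through 4 states with every (state, symbol) defined. Accept strings end in {1,2}, Reject strings end in {0,3}; accept={1,2}.

states=4 start=0 accept={1,2} delta: 0a->1 0b->0 1a->2 1b->3 2a->3 2b->3 3a->2 3b->2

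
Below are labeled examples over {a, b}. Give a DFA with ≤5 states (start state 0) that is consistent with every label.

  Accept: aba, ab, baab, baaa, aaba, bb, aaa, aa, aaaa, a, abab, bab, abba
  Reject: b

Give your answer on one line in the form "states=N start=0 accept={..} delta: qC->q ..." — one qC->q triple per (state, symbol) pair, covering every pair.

states=4 start=0 accept={0,1,3} delta: 0a->1 0b->2 1a->0 1b->0 2a->3 2b->0 3a->1 3b->0

Grow the machine one transition at a time. Run the examples from 0; the earliest place one falls off (shortest prefix, ties alphabetical) gets sent to the lowest-numbered state that keeps every Accept/Reject pair distinguishable — a pair clashes when both reach the same state with identical unread suffix — and to a fresh state only if none does.
a: 0a undefined. 0a->0: no, ab/b meet in 0 with "b" left. Open state 1: 0a->1.
b: 0b undefined. 0b->0: no, bb/b meet in 0. 0b->1: no, a/b meet in 1. Open state 2: 0b->2.
aa: 1a undefined. 1a->0: ok.
ab: 1b undefined. 1b->0: ok.
ba: 2a undefined. 2a->0: no, bab/b meet in 2. 2a->1: no, baab/b meet in 2. 2a->2: no, baaa/b meet in 2. Open state 3: 2a->3.
bb: 2b undefined. 2b->0: ok.
baa: 3a undefined. 3a->0: no, baab/b meet in 2. 3a->1: ok.
bab: 3b undefined. 3b->0: ok.
All examples now run through 4 states with every (state, symbol) defined. Accept strings end in {0,1,3}, Reject strings end in {2}; accept={0,1,3}.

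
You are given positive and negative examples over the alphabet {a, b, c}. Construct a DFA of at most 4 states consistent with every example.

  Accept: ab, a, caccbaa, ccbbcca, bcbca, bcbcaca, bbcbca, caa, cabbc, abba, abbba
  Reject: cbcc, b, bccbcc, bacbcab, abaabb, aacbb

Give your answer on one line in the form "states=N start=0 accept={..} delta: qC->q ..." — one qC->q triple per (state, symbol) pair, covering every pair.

states=4 start=0 accept={1,2} delta: 0a->1 0b->0 0c->0 1a->1 1b->2 1c->1 2a->0 2b->3 2c->2 3a->1 3b->0 3c->1

State merging on the prefix tree: take the shortest (then alphabetical) example prefix whose next move is undefined and point that move at state 0, else 1, else 2, ...; a target is out if some Accept/Reject pair would then sit in one state with the same input left (inseparable). If every existing state is out, open a new one.
a: 0a undefined. 0a->0: no, ab/b meet in 0 with "b" left. Open state 1: 0a->1.
b: 0b undefined. 0b->0: ok.
c: 0c undefined. 0c->0: ok.
aa: 1a undefined. 1a->0: no, caa/cbcc meet in 0. 1a->1: ok.
ab: 1b undefined. 1b->0: no, ab/cbcc meet in 0. 1b->1: no, ab/abaabb meet in 1. Open state 2: 1b->2.
aac: 1c undefined. 1c->0: no, ab/bacbcab meet in 2. 1c->1: ok.
aba: 2a undefined. 2a->0: ok.
abb: 2b undefined. 2b->0: no, cabbc/cbcc meet in 0. 2b->1: no, a/abaabb meet in 1. 2b->2: no, ab/abaabb meet in 2. Open state 3: 2b->3.
abba: 3a undefined. 3a->0: no, abba/cbcc meet in 0. 3a->1: ok.
abbb: 3b undefined. 3b->0: ok.
bacbc: 2c undefined. 2c->0: no, ab/bacbcab meet in 2. 2c->1: no, ab/bacbcab meet in 2. 2c->2: ok.
cabbc: 3c undefined. 3c->0: no, cabbc/cbcc meet in 0. 3c->1: ok.
All examples now run through 4 states with every (state, symbol) defined. Accept strings end in {1,2}, Reject strings end in {0,3}; accept={1,2}.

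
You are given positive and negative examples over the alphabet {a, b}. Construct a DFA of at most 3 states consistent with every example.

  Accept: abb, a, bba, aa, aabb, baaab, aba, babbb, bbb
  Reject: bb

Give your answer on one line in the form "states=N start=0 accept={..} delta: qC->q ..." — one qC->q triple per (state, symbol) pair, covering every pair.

states=3 start=0 accept={1,2} delta: 0a->1 0b->1 1a->2 1b->0 2a->1 2b->2

State merging on the prefix tree: take the shortest (then alphabetical) example prefix whose next move is undefined and point that move at state 0, else 1, else 2, ...; a target is out if some Accept/Reject pair would then sit in one state with the same input left (inseparable). If every existing state is out, open a new one.
a: 0a undefined. 0a->0: no, abb/bb meet in 0 with "bb" left. Open state 1: 0a->1.
b: 0b undefined. 0b->0: no, bbb/bb meet in 0. 0b->1: ok.
aa: 1a undefined. 1a->0: no, aabb/bb meet in 1 with "b" left. 1a->1: no, baaab/bb meet in 1 with "b" left. Open state 2: 1a->2.
ab: 1b undefined. 1b->0: ok.
aab: 2b undefined. 2b->0: no, babbb/bb meet in 0. 2b->1: no, aabb/bb meet in 0. 2b->2: ok.
baa: 2a undefined. 2a->0: no, baaab/bb meet in 0. 2a->1: ok.
All examples now run through 3 states with every (state, symbol) defined. Accept strings end in {1,2}, Reject strings end in {0}; accept={1,2}.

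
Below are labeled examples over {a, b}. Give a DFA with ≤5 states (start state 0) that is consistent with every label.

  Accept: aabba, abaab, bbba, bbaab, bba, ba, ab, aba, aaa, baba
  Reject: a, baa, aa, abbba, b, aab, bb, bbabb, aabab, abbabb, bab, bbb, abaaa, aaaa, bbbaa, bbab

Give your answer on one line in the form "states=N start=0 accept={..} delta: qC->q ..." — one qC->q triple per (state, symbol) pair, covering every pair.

State merging on the prefix tree: take the shortest (then alphabetical) example prefix whose next move is undefined and point that move at state 0, else 1, else 2, ...; a target is out if some Accept/Reject pair would then sit in one state with the same input left (inseparable). If every existing state is out, open a new one.
a: 0a undefined. 0a->0: no, bbba/abbba meet in 0 with "bbba" left. Open state 1: 0a->1.
b: 0b undefined. 0b->0: no, bbba/a meet in 1. 0b->1: no, ba/aa meet in 1 with "a" left. Open state 2: 0b->2.
aa: 1a undefined. 1a->0: no, aaa/a meet in 1. 1a->1: no, ab/aab meet in 1 with "b" left. 1a->2: ok.
ab: 1b undefined. 1b->0: no, abaab/aab meet in 2 with "b" left. 1b->1: no, abaab/bab meet in 2 with "ab" left. 1b->2: no, aabba/abbba meet in 2 with "bba" left. Open state 3: 1b->3.
ba: 2a undefined. 2a->0: ok.
bb: 2b undefined. 2b->0: no, aabba/aab meet in 0. 2b->1: no, bbaab/aa meet in 2. 2b->2: ok.
aba: 3a undefined. 3a->0: ok.
abb: 3b undefined. 3b->0: no, aabba/abbba meet in 0. 3b->1: no, aabba/abbba meet in 0. 3b->2: no, aabba/abbba meet in 0. 3b->3: no, aabba/abbba meet in 0. Open state 4: 3b->4.
abba: 4a undefined. 4a->0: ok.
abbb: 4b undefined. 4b->0: ok.
All examples now run through 5 states with every (state, symbol) defined. Accept strings end in {0,3}, Reject strings end in {1,2}; accept={0,3}.

states=5 start=0 accept={0,3} delta: 0a->1 0b->2 1a->2 1b->3 2a->0 2b->2 3a->0 3b->4 4a->0 4b->0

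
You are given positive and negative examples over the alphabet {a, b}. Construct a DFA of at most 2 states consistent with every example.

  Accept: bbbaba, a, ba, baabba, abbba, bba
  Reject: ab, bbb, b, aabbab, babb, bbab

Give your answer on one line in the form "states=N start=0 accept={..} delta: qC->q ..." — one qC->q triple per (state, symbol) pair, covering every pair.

states=2 start=0 accept={0} delta: 0a->0 0b->1 1a->0 1b->1

Grow the machine one transition at a time. Run the examples from 0; the earliest place one falls off (shortest prefix, ties alphabetical) gets sent to the lowest-numbered state that keeps every Accept/Reject pair distinguishable — a pair clashes when both reach the same state with identical unread suffix — and to a fresh state only if none does.
a: 0a undefined. 0a->0: ok.
b: 0b undefined. 0b->0: no, bbbaba/ab meet in 0. Open state 1: 0b->1.
ba: 1a undefined. 1a->0: ok.
bb: 1b undefined. 1b->0: no, bbbaba/babb meet in 0. 1b->1: ok.
All examples now run through 2 states with every (state, symbol) defined. Accept strings end in {0}, Reject strings end in {1}; accept={0}.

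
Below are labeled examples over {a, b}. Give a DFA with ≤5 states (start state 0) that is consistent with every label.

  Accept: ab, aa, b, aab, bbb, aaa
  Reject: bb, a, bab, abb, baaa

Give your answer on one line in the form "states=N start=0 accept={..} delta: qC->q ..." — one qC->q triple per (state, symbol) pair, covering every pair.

Fold the examples into a partial DFA from state 0: repeatedly fix the first undefined (state, symbol) met by the shortest-then-alphabetical prefix, trying targets in increasing order and rejecting any under which an Accept and a Reject string meet in one state with the same remainder; add a state when all current targets are rejected. Accepting states are where Accept strings end.
a: 0a undefined. 0a->0: no, aa/a meet in 0. Open state 1: 0a->1.
b: 0b undefined. 0b->0: no, ab/bab meet in 1 with "b" left. 0b->1: no, ab/bb meet in 1 with "b" left. Open state 2: 0b->2.
aa: 1a undefined. 1a->0: no, aaa/a meet in 1. 1a->1: no, aa/a meet in 1. 1a->2: no, aab/bb meet in 2 with "b" left. Open state 3: 1a->3.
ab: 1b undefined. 1b->0: no, b/abb meet in 2. 1b->1: no, ab/a meet in 1. 1b->2: ok.
ba: 2a undefined. 2a->0: no, ab/bab meet in 2. 2a->1: no, ab/bab meet in 2. 2a->2: no, ab/baaa meet in 2. 2a->3: no, aab/bab meet in 3 with "b" left. Open state 4: 2a->4.
bb: 2b undefined. 2b->0: ok.
aaa: 3a undefined. 3a->0: no, aaa/bb meet in 0. 3a->1: no, aaa/a meet in 1. 3a->2: ok.
aab: 3b undefined. 3b->0: no, aab/bb meet in 0. 3b->1: no, aab/a meet in 1. 3b->2: ok.
baa: 4a undefined. 4a->0: ok.
bab: 4b undefined. 4b->0: ok.
All examples now run through 5 states with every (state, symbol) defined. Accept strings end in {2,3}, Reject strings end in {0,1}; accept={2,3}.

states=5 start=0 accept={2,3} delta: 0a->1 0b->2 1a->3 1b->2 2a->4 2b->0 3a->2 3b->2 4a->0 4b->0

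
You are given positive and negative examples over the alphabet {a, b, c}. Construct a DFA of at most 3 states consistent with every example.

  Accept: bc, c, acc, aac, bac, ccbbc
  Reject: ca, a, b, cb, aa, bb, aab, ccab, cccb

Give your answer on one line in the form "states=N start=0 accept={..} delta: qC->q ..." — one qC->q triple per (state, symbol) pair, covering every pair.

Grow the machine one transition at a time. Run the examples from 0; the earliest place one falls off (shortest prefix, ties alphabetical) gets sent to the lowest-numbered state that keeps every Accept/Reject pair distinguishable — a pair clashes when both reach the same state with identical unread suffix — and to a fresh state only if none does.
a: 0a undefined. 0a->0: ok.
b: 0b undefined. 0b->0: ok.
c: 0c undefined. 0c->0: no, bc/ca meet in 0. Open state 1: 0c->1.
ca: 1a undefined. 1a->0: ok.
cb: 1b undefined. 1b->0: ok.
cc: 1c undefined. 1c->0: no, acc/ca meet in 0. 1c->1: ok.
All examples now run through 2 states with every (state, symbol) defined. Accept strings end in {1}, Reject strings end in {0}; accept={1}.

states=2 start=0 accept={1} delta: 0a->0 0b->0 0c->1 1a->0 1b->0 1c->1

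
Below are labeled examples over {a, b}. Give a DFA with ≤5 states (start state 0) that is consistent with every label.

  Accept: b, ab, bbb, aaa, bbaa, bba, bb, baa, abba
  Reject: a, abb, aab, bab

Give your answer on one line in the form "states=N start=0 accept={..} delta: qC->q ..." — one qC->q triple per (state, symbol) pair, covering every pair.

states=4 start=0 accept={0,2,3} delta: 0a->1 0b->2 1a->3 1b->3 2a->3 2b->2 3a->0 3b->1

Grow the machine one transition at a time. Run the examples from 0; the earliest place one falls off (shortest prefix, ties alphabetical) gets sent to the lowest-numbered state that keeps every Accept/Reject pair distinguishable — a pair clashes when both reach the same state with identical unread suffix — and to a fresh state only if none does.
a: 0a undefined. 0a->0: no, b/aab meet in 0 with "b" left. Open state 1: 0a->1.
b: 0b undefined. 0b->0: no, ab/bab meet in 1 with "b" left. 0b->1: no, b/a meet in 1. Open state 2: 0b->2.
aa: 1a undefined. 1a->0: no, b/aab meet in 2. 1a->1: no, ab/aab meet in 1 with "b" left. 1a->2: no, bb/aab meet in 2 with "b" left. Open state 3: 1a->3.
ab: 1b undefined. 1b->0: no, b/abb meet in 2. 1b->1: no, ab/a meet in 1. 1b->2: no, bb/abb meet in 2 with "b" left. 1b->3: ok.
ba: 2a undefined. 2a->0: no, b/bab meet in 2. 2a->1: no, ab/bab meet in 3. 2a->2: no, bb/bab meet in 2 with "b" left. 2a->3: ok.
bb: 2b undefined. 2b->0: no, bba/a meet in 1. 2b->1: no, bb/a meet in 1. 2b->2: ok.
aaa: 3a undefined. 3a->0: ok.
aab: 3b undefined. 3b->0: no, aaa/abb meet in 0. 3b->1: ok.
All examples now run through 4 states with every (state, symbol) defined. Accept strings end in {0,2,3}, Reject strings end in {1}; accept={0,2,3}.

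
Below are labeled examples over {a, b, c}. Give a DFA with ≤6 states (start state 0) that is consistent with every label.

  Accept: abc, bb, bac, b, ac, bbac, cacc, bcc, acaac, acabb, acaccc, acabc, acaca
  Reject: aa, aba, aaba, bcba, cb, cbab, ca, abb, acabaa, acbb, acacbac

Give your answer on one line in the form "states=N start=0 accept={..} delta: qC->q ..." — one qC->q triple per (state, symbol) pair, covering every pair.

states=5 start=0 accept={0,2,3,4} delta: 0a->1 0b->0 0c->1 1a->1 1b->1 1c->2 2a->3 2b->1 2c->0 3a->1 3b->3 3c->4 4a->0 4b->4 4c->1

Grow the machine one transition at a time. Run the examples from 0; the earliest place one falls off (shortest prefix, ties alphabetical) gets sent to the lowest-numbered state that keeps every Accept/Reject pair distinguishable — a pair clashes when both reach the same state with identical unread suffix — and to a fresh state only if none does.
a: 0a undefined. 0a->0: no, bb/abb meet in 0 with "bb" left. Open state 1: 0a->1.
b: 0b undefined. 0b->0: ok.
c: 0c undefined. 0c->0: no, bb/cb meet in 0. 0c->1: ok.
aa: 1a undefined. 1a->0: no, bb/aa meet in 0. 1a->1: ok.
ab: 1b undefined. 1b->0: no, abc/aa meet in 1. 1b->1: ok.
ac: 1c undefined. 1c->0: no, abc/acbb meet in 0. 1c->1: no, abc/aa meet in 1. Open state 2: 1c->2.
aca: 2a undefined. 2a->0: no, abc/acacbac meet in 2. 2a->1: no, acabb/aa meet in 1. 2a->2: no, acabb/acbb meet in 2 with "bb" left. Open state 3: 2a->3.
acb: 2b undefined. 2b->0: no, bb/acbb meet in 0. 2b->1: ok.
acaa: 3a undefined. 3a->0: no, acaac/aa meet in 1. 3a->1: ok.
acab: 3b undefined. 3b->0: no, acabc/aa meet in 1. 3b->1: no, acabb/aa meet in 1. 3b->2: no, acabb/aa meet in 1. 3b->3: ok.
acac: 3c undefined. 3c->0: no, abc/acacbac meet in 2. 3c->1: no, abc/acacbac meet in 2. 3c->2: no, abc/acacbac meet in 2. 3c->3: no, abc/acacbac meet in 2. Open state 4: 3c->4.
cacc: 2c undefined. 2c->0: ok.
acaca: 4a undefined. 4a->0: ok.
acacb: 4b undefined. 4b->0: no, abc/acacbac meet in 2. 4b->1: no, abc/acacbac meet in 2. 4b->2: no, acabc/acacbac meet in 4. 4b->3: no, abc/acacbac meet in 2. 4b->4: ok.
acacc: 4c undefined. 4c->0: no, acaccc/aa meet in 1. 4c->1: ok.
All examples now run through 5 states with every (state, symbol) defined. Accept strings end in {0,2,3,4}, Reject strings end in {1}; accept={0,2,3,4}.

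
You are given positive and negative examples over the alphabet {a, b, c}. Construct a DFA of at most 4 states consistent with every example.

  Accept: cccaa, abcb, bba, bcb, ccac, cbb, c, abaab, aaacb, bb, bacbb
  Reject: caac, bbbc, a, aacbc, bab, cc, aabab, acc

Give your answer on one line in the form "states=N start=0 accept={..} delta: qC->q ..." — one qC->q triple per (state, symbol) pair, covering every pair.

states=3 start=0 accept={1,2} delta: 0a->0 0b->1 0c->1 1a->2 1b->1 1c->0 2a->1 2b->0 2c->0

Fold the examples into a partial DFA from state 0: repeatedly fix the first undefined (state, symbol) met by the shortest-then-alphabetical prefix, trying targets in increasing order and rejecting any under which an Accept and a Reject string meet in one state with the same remainder; add a state when all current targets are rejected. Accepting states are where Accept strings end.
a: 0a undefined. 0a->0: ok.
b: 0b undefined. 0b->0: no, bba/a meet in 0. Open state 1: 0b->1.
c: 0c undefined. 0c->0: no, cccaa/caac meet in 0. 0c->1: ok.
ba: 1a undefined. 1a->0: no, c/caac meet in 1. 1a->1: no, abaab/bab meet in 1 with "b" left. Open state 2: 1a->2.
bb: 1b undefined. 1b->0: no, bba/a meet in 0. 1b->1: ok.
bc: 1c undefined. 1c->0: ok.
bab: 2b undefined. 2b->0: ok.
bac: 2c undefined. 2c->0: ok.
caa: 2a undefined. 2a->0: no, cccaa/bbbc meet in 0. 2a->1: ok.
All examples now run through 3 states with every (state, symbol) defined. Accept strings end in {1,2}, Reject strings end in {0}; accept={1,2}.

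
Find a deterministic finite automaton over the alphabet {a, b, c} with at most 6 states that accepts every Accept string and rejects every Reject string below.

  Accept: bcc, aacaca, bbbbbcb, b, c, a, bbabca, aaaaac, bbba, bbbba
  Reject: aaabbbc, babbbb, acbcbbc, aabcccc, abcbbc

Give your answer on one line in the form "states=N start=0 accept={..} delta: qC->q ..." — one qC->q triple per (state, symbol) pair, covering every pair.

states=5 start=0 accept={0,1,3} delta: 0a->0 0b->1 0c->0 1a->0 1b->2 1c->2 2a->0 2b->3 2c->3 3a->0 3b->4 3c->4 4a->0 4b->0 4c->2

Fold the examples into a partial DFA from state 0: repeatedly fix the first undefined (state, symbol) met by the shortest-then-alphabetical prefix, trying targets in increasing order and rejecting any under which an Accept and a Reject string meet in one state with the same remainder; add a state when all current targets are rejected. Accepting states are where Accept strings end.
a: 0a undefined. 0a->0: ok.
b: 0b undefined. 0b->0: no, b/babbbb meet in 0. Open state 1: 0b->1.
c: 0c undefined. 0c->0: ok.
ba: 1a undefined. 1a->0: ok.
bb: 1b undefined. 1b->0: no, aacaca/babbbb meet in 0. 1b->1: no, b/babbbb meet in 1. Open state 2: 1b->2.
bc: 1c undefined. 1c->0: no, bcc/aabcccc meet in 0. 1c->1: no, bcc/aabcccc meet in 1. 1c->2: ok.
bba: 2a undefined. 2a->0: ok.
bbb: 2b undefined. 2b->0: no, aacaca/aaabbbc meet in 0. 2b->1: no, bcc/acbcbbc meet in 2 with "c" left. 2b->2: no, bcc/aaabbbc meet in 2 with "c" left. Open state 3: 2b->3.
bcc: 2c undefined. 2c->0: no, bcc/aabcccc meet in 0. 2c->1: no, bcc/aabcccc meet in 1. 2c->2: no, bcc/aabcccc meet in 2. 2c->3: ok.
bbba: 3a undefined. 3a->0: ok.
bbbb: 3b undefined. 3b->0: no, aacaca/babbbb meet in 0. 3b->1: no, bbbbbcb/babbbb meet in 1. 3b->2: no, bcc/acbcbbc meet in 3. 3b->3: no, bcc/babbbb meet in 3. Open state 4: 3b->4.
bbbba: 4a undefined. 4a->0: ok.
bbbbb: 4b undefined. 4b->0: ok.
aabccc: 3c undefined. 3c->0: no, aacaca/aaabbbc meet in 0. 3c->1: no, bbbbbcb/aaabbbc meet in 1. 3c->2: no, bcc/aabcccc meet in 3. 3c->3: no, bcc/aaabbbc meet in 3. 3c->4: ok.
abcbbc: 4c undefined. 4c->0: no, aacaca/acbcbbc meet in 0. 4c->1: no, bbbbbcb/acbcbbc meet in 1. 4c->2: ok.
All examples now run through 5 states with every (state, symbol) defined. Accept strings end in {0,1,3}, Reject strings end in {2,4}; accept={0,1,3}.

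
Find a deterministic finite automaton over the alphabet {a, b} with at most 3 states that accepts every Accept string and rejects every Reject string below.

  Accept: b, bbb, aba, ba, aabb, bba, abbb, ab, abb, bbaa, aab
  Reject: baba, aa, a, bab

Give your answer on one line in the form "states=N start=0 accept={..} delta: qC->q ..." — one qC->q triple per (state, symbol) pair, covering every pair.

Grow the machine one transition at a time. Run the examples from 0; the earliest place one falls off (shortest prefix, ties alphabetical) gets sent to the lowest-numbered state that keeps every Accept/Reject pair distinguishable — a pair clashes when both reach the same state with identical unread suffix — and to a fresh state only if none does.
a: 0a undefined. 0a->0: ok.
b: 0b undefined. 0b->0: no, b/baba meet in 0. Open state 1: 0b->1.
ba: 1a undefined. 1a->0: no, b/bab meet in 1. 1a->1: no, aabb/bab meet in 1 with "b" left. Open state 2: 1a->2.
bb: 1b undefined. 1b->0: no, aabb/aa meet in 0. 1b->1: ok.
bab: 2b undefined. 2b->0: ok.
bbaa: 2a undefined. 2a->0: no, bbaa/baba meet in 0. 2a->1: ok.
All examples now run through 3 states with every (state, symbol) defined. Accept strings end in {1,2}, Reject strings end in {0}; accept={1,2}.

states=3 start=0 accept={1,2} delta: 0a->0 0b->1 1a->2 1b->1 2a->1 2b->0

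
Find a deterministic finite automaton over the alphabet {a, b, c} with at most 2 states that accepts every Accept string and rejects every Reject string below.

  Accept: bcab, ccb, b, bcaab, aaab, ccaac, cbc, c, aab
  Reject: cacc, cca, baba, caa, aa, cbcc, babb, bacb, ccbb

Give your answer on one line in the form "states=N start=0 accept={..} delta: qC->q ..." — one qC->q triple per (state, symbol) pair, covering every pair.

states=2 start=0 accept={1} delta: 0a->0 0b->1 0c->1 1a->0 1b->0 1c->0

Grow the machine one transition at a time. Run the examples from 0; the earliest place one falls off (shortest prefix, ties alphabetical) gets sent to the lowest-numbered state that keeps every Accept/Reject pair distinguishable — a pair clashes when both reach the same state with identical unread suffix — and to a fresh state only if none does.
a: 0a undefined. 0a->0: ok.
b: 0b undefined. 0b->0: no, b/baba meet in 0. Open state 1: 0b->1.
c: 0c undefined. 0c->0: no, ccaac/cacc meet in 0. 0c->1: ok.
ba: 1a undefined. 1a->0: ok.
bc: 1c undefined. 1c->0: ok.
cb: 1b undefined. 1b->0: ok.
All examples now run through 2 states with every (state, symbol) defined. Accept strings end in {1}, Reject strings end in {0}; accept={1}.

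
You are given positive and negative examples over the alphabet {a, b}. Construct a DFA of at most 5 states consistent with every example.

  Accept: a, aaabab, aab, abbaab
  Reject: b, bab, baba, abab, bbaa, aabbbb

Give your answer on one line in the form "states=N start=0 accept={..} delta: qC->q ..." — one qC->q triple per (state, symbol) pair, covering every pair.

states=5 start=0 accept={1,4} delta: 0a->1 0b->0 1a->2 1b->2 2a->3 2b->4 3a->2 3b->3 4a->1 4b->0

Fold the examples into a partial DFA from state 0: repeatedly fix the first undefined (state, symbol) met by the shortest-then-alphabetical prefix, trying targets in increasing order and rejecting any under which an Accept and a Reject string meet in one state with the same remainder; add a state when all current targets are rejected. Accepting states are where Accept strings end.
a: 0a undefined. 0a->0: no, aaabab/bab meet in 0 with "bab" left. Open state 1: 0a->1.
b: 0b undefined. 0b->0: ok.
aa: 1a undefined. 1a->0: no, aaabab/abab meet in 1 with "bab" left. 1a->1: no, a/bbaa meet in 1. Open state 2: 1a->2.
ab: 1b undefined. 1b->0: no, a/baba meet in 1. 1b->1: no, a/bab meet in 1. 1b->2: ok.
aaa: 2a undefined. 2a->0: no, aaabab/bab meet in 2. 2a->1: no, a/baba meet in 1. 2a->2: no, aab/abab meet in 2 with "b" left. Open state 3: 2a->3.
aab: 2b undefined. 2b->0: no, aab/b meet in 0. 2b->1: no, abbaab/abab meet in 3 with "b" left. 2b->2: no, aab/bab meet in 2. 2b->3: no, aab/baba meet in 3. Open state 4: 2b->4.
aaab: 3b undefined. 3b->0: no, aaabab/bab meet in 2. 3b->1: no, a/abab meet in 1. 3b->2: no, aaabab/bab meet in 2. 3b->3: ok.
aabb: 4b undefined. 4b->0: ok.
abba: 4a undefined. 4a->0: no, abbaab/bab meet in 2. 4a->1: ok.
aaaba: 3a undefined. 3a->0: no, aaabab/b meet in 0. 3a->1: no, aaabab/bab meet in 2. 3a->2: ok.
All examples now run through 5 states with every (state, symbol) defined. Accept strings end in {1,4}, Reject strings end in {0,2,3}; accept={1,4}.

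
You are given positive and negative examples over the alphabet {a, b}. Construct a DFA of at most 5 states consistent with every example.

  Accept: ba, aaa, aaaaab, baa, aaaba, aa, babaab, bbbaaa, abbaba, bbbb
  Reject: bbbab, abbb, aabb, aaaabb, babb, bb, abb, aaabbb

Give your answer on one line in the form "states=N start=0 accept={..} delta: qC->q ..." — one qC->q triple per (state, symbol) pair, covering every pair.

State merging on the prefix tree: take the shortest (then alphabetical) example prefix whose next move is undefined and point that move at state 0, else 1, else 2, ...; a target is out if some Accept/Reject pair would then sit in one state with the same input left (inseparable). If every existing state is out, open a new one.
a: 0a undefined. 0a->0: ok.
b: 0b undefined. 0b->0: no, ba/bbbab meet in 0. Open state 1: 0b->1.
ba: 1a undefined. 1a->0: ok.
bb: 1b undefined. 1b->0: no, ba/aabb meet in 0. 1b->1: no, aaaaab/bbbab meet in 1. Open state 2: 1b->2.
bbb: 2b undefined. 2b->0: no, ba/abbb meet in 0. 2b->1: no, aaaaab/bbbab meet in 1. 2b->2: no, bbbb/abbb meet in 2. Open state 3: 2b->3.
abba: 2a undefined. 2a->0: ok.
bbba: 3a undefined. 3a->0: no, aaaaab/bbbab meet in 1. 3a->1: ok.
bbbb: 3b undefined. 3b->0: ok.
All examples now run through 4 states with every (state, symbol) defined. Accept strings end in {0,1}, Reject strings end in {2,3}; accept={0,1}.

states=4 start=0 accept={0,1} delta: 0a->0 0b->1 1a->0 1b->2 2a->0 2b->3 3a->1 3b->0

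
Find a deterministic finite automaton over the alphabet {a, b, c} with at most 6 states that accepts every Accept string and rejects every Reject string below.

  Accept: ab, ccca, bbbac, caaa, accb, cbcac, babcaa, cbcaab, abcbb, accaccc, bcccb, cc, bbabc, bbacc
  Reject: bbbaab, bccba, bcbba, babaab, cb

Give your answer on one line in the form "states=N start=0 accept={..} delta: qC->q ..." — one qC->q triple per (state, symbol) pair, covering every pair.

states=5 start=0 accept={0,1,3,4} delta: 0a->0 0b->1 0c->1 1a->1 1b->2 1c->3 2a->1 2b->1 2c->0 3a->2 3b->3 3c->4 4a->0 4b->3 4c->0

Fold the examples into a partial DFA from state 0: repeatedly fix the first undefined (state, symbol) met by the shortest-then-alphabetical prefix, trying targets in increasing order and rejecting any under which an Accept and a Reject string meet in one state with the same remainder; add a state when all current targets are rejected. Accepting states are where Accept strings end.
a: 0a undefined. 0a->0: ok.
b: 0b undefined. 0b->0: no, ab/bbbaab meet in 0. Open state 1: 0b->1.
c: 0c undefined. 0c->0: no, ab/cb meet in 1. 0c->1: ok.
ba: 1a undefined. 1a->0: no, ab/babaab meet in 1. 1a->1: ok.
bb: 1b undefined. 1b->0: no, ab/babaab meet in 1. 1b->1: no, ab/bbbaab meet in 1. Open state 2: 1b->2.
bc: 1c undefined. 1c->0: no, abcbb/cb meet in 2. 1c->1: no, accb/cb meet in 2. 1c->2: no, cc/cb meet in 2. Open state 3: 1c->3.
bba: 2a undefined. 2a->0: no, ab/babaab meet in 1. 2a->1: ok.
bbb: 2b undefined. 2b->0: no, ab/bbbaab meet in 1. 2b->1: ok.
bcb: 3b undefined. 3b->0: no, ab/bcbba meet in 1. 3b->1: no, ab/bcbba meet in 1. 3b->2: no, ab/bcbba meet in 1. 3b->3: ok.
bcc: 3c undefined. 3c->0: no, ab/bccba meet in 1. 3c->1: no, ab/bccba meet in 1. 3c->2: no, ab/bccba meet in 1. 3c->3: no, ccca/bccba meet in 3 with "a" left. Open state 4: 3c->4.
cbc: 2c undefined. 2c->0: ok.
acca: 3a undefined. 3a->0: no, babcaa/bcbba meet in 0. 3a->1: no, ab/bcbba meet in 1. 3a->2: ok.
bccb: 4b undefined. 4b->0: no, babcaa/bccba meet in 0. 4b->1: no, ab/bccba meet in 1. 4b->2: no, ab/bccba meet in 1. 4b->3: ok.
bccc: 4c undefined. 4c->0: ok.
ccca: 4a undefined. 4a->0: ok.
All examples now run through 5 states with every (state, symbol) defined. Accept strings end in {0,1,3,4}, Reject strings end in {2}; accept={0,1,3,4}.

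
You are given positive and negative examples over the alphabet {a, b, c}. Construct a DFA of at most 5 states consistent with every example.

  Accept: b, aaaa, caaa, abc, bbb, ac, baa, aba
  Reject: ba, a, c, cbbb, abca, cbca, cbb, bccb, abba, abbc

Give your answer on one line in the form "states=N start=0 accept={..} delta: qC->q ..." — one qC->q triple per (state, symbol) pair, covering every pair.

State merging on the prefix tree: take the shortest (then alphabetical) example prefix whose next move is undefined and point that move at state 0, else 1, else 2, ...; a target is out if some Accept/Reject pair would then sit in one state with the same input left (inseparable). If every existing state is out, open a new one.
a: 0a undefined. 0a->0: no, aaaa/a meet in 0. Open state 1: 0a->1.
b: 0b undefined. 0b->0: ok.
c: 0c undefined. 0c->0: no, b/c meet in 0. 0c->1: ok.
aa: 1a undefined. 1a->0: ok.
ab: 1b undefined. 1b->0: no, b/cbbb meet in 0. 1b->1: no, b/abba meet in 0. Open state 2: 1b->2.
ac: 1c undefined. 1c->0: no, b/bccb meet in 0. 1c->1: no, ac/ba meet in 1. 1c->2: ok.
aba: 2a undefined. 2a->0: ok.
abb: 2b undefined. 2b->0: no, b/cbbb meet in 0. 2b->1: no, b/abba meet in 0. 2b->2: no, b/abba meet in 0. Open state 3: 2b->3.
abc: 2c undefined. 2c->0: ok.
abba: 3a undefined. 3a->0: no, b/abba meet in 0. 3a->1: ok.
abbc: 3c undefined. 3c->0: no, b/abbc meet in 0. 3c->1: ok.
cbbb: 3b undefined. 3b->0: no, b/cbbb meet in 0. 3b->1: ok.
All examples now run through 4 states with every (state, symbol) defined. Accept strings end in {0,2}, Reject strings end in {1,3}; accept={0,2}.

states=4 start=0 accept={0,2} delta: 0a->1 0b->0 0c->1 1a->0 1b->2 1c->2 2a->0 2b->3 2c->0 3a->1 3b->1 3c->1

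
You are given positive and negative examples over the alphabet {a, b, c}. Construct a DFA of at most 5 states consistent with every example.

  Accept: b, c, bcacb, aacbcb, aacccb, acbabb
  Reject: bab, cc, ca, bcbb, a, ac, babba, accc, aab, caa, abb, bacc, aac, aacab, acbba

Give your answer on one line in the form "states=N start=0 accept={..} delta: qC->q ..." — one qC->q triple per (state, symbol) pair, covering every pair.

Fold the examples into a partial DFA from state 0: repeatedly fix the first undefined (state, symbol) met by the shortest-then-alphabetical prefix, trying targets in increasing order and rejecting any under which an Accept and a Reject string meet in one state with the same remainder; add a state when all current targets are rejected. Accepting states are where Accept strings end.
a: 0a undefined. 0a->0: no, b/aab meet in 0 with "b" left. Open state 1: 0a->1.
b: 0b undefined. 0b->0: ok.
c: 0c undefined. 0c->0: no, b/cc meet in 0. 0c->1: no, c/a meet in 1. Open state 2: 0c->2.
aa: 1a undefined. 1a->0: no, b/aab meet in 0. 1a->1: ok.
ab: 1b undefined. 1b->0: no, b/bab meet in 0. 1b->1: ok.
ac: 1c undefined. 1c->0: no, b/ac meet in 0. 1c->1: no, aacbcb/bab meet in 1. 1c->2: no, c/ac meet in 2. Open state 3: 1c->3.
ca: 2a undefined. 2a->0: no, b/ca meet in 0. 2a->1: ok.
cc: 2c undefined. 2c->0: no, b/cc meet in 0. 2c->1: ok.
acb: 3b undefined. 3b->0: no, acbabb/bab meet in 1. 3b->1: no, bcacb/bab meet in 1. 3b->2: no, aacbcb/bab meet in 1. 3b->3: no, bcacb/ac meet in 3. Open state 4: 3b->4.
acc: 3c undefined. 3c->0: no, b/bacc meet in 0. 3c->1: ok.
bcb: 2b undefined. 2b->0: no, b/bcbb meet in 0. 2b->1: ok.
aaca: 3a undefined. 3a->0: no, b/aacab meet in 0. 3a->1: ok.
acba: 4a undefined. 4a->0: ok.
acbb: 4b undefined. 4b->0: ok.
aacbc: 4c undefined. 4c->0: ok.
All examples now run through 5 states with every (state, symbol) defined. Accept strings end in {0,2,4}, Reject strings end in {1,3}; accept={0,2,4}.

states=5 start=0 accept={0,2,4} delta: 0a->1 0b->0 0c->2 1a->1 1b->1 1c->3 2a->1 2b->1 2c->1 3a->1 3b->4 3c->1 4a->0 4b->0 4c->0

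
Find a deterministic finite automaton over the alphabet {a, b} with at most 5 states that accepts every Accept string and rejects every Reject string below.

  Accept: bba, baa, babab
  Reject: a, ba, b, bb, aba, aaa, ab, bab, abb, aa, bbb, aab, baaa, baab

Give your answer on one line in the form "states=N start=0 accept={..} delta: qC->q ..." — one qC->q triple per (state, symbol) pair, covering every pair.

states=5 start=0 accept={3} delta: 0a->0 0b->1 1a->2 1b->2 2a->3 2b->4 3a->0 3b->0 4a->4 4b->3

Grow the machine one transition at a time. Run the examples from 0; the earliest place one falls off (shortest prefix, ties alphabetical) gets sent to the lowest-numbered state that keeps every Accept/Reject pair distinguishable — a pair clashes when both reach the same state with identical unread suffix — and to a fresh state only if none does.
a: 0a undefined. 0a->0: ok.
b: 0b undefined. 0b->0: no, bba/a meet in 0. Open state 1: 0b->1.
ba: 1a undefined. 1a->0: no, baa/a meet in 0. 1a->1: no, baa/ba meet in 1. Open state 2: 1a->2.
bb: 1b undefined. 1b->0: no, bba/a meet in 0. 1b->1: no, bba/ba meet in 2. 1b->2: ok.
baa: 2a undefined. 2a->0: no, bba/a meet in 0. 2a->1: no, bba/b meet in 1. 2a->2: no, bba/ba meet in 2. Open state 3: 2a->3.
bab: 2b undefined. 2b->0: no, babab/b meet in 1. 2b->1: no, babab/b meet in 1. 2b->2: no, babab/baab meet in 3 with "b" left. 2b->3: no, bba/bab meet in 3. Open state 4: 2b->4.
baaa: 3a undefined. 3a->0: ok.
baab: 3b undefined. 3b->0: ok.
baba: 4a undefined. 4a->0: no, babab/b meet in 1. 4a->1: no, babab/ba meet in 2. 4a->2: no, babab/bab meet in 4. 4a->3: no, babab/a meet in 0. 4a->4: ok.
babab: 4b undefined. 4b->0: no, babab/a meet in 0. 4b->1: no, babab/b meet in 1. 4b->2: no, babab/ba meet in 2. 4b->3: ok.
All examples now run through 5 states with every (state, symbol) defined. Accept strings end in {3}, Reject strings end in {0,1,2,4}; accept={3}.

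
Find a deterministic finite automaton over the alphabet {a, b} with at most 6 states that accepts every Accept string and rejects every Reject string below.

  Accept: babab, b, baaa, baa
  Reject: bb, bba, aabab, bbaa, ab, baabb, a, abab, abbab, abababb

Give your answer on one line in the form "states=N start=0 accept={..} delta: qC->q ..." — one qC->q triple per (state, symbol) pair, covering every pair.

states=4 start=0 accept={2} delta: 0a->1 0b->2 1a->0 1b->3 2a->2 2b->1 3a->1 3b->0

Grow the machine one transition at a time. Run the examples from 0; the earliest place one falls off (shortest prefix, ties alphabetical) gets sent to the lowest-numbered state that keeps every Accept/Reject pair distinguishable — a pair clashes when both reach the same state with identical unread suffix — and to a fresh state only if none does.
a: 0a undefined. 0a->0: no, b/ab meet in 0 with "b" left. Open state 1: 0a->1.
b: 0b undefined. 0b->0: no, babab/abab meet in 1 with "bab" left. 0b->1: no, babab/aabab meet in 1 with "abab" left. Open state 2: 0b->2.
aa: 1a undefined. 1a->0: ok.
ab: 1b undefined. 1b->0: no, b/abababb meet in 2. 1b->1: no, b/abab meet in 2. 1b->2: no, b/ab meet in 2. Open state 3: 1b->3.
ba: 2a undefined. 2a->0: no, babab/aabab meet in 2. 2a->1: no, babab/abab meet in 3 with "ab" left. 2a->2: ok.
bb: 2b undefined. 2b->0: no, babab/ab meet in 3. 2b->1: ok.
aba: 3a undefined. 3a->0: no, babab/abab meet in 2. 3a->1: ok.
abb: 3b undefined. 3b->0: ok.
All examples now run through 4 states with every (state, symbol) defined. Accept strings end in {2}, Reject strings end in {0,1,3}; accept={2}.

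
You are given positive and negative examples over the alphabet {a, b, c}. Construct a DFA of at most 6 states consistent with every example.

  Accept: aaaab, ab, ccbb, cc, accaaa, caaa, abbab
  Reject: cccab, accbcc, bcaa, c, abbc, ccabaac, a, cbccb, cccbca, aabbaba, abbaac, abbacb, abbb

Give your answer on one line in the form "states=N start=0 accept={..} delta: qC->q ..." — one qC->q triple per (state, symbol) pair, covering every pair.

states=6 start=0 accept={1,3} delta: 0a->0 0b->1 0c->2 1a->1 1b->3 1c->0 2a->1 2b->0 2c->3 3a->4 3b->4 3c->4 4a->5 4b->3 4c->3 5a->1 5b->0 5c->0

Fold the examples into a partial DFA from state 0: repeatedly fix the first undefined (state, symbol) met by the shortest-then-alphabetical prefix, trying targets in increasing order and rejecting any under which an Accept and a Reject string meet in one state with the same remainder; add a state when all current targets are rejected. Accepting states are where Accept strings end.
a: 0a undefined. 0a->0: ok.
b: 0b undefined. 0b->0: no, aaaab/a meet in 0. Open state 1: 0b->1.
c: 0c undefined. 0c->0: no, aaaab/cccab meet in 1. 0c->1: no, aaaab/c meet in 1. Open state 2: 0c->2.
bc: 1c undefined. 1c->0: ok.
ca: 2a undefined. 2a->0: no, caaa/bcaa meet in 0. 2a->1: ok.
cb: 2b undefined. 2b->0: ok.
cc: 2c undefined. 2c->0: no, aaaab/cbccb meet in 1. 2c->1: no, aaaab/cccab meet in 1. 2c->2: no, aaaab/cccbca meet in 1. Open state 3: 2c->3.
abb: 1b undefined. 1b->0: no, aaaab/abbb meet in 1. 1b->1: no, aaaab/abbb meet in 1. 1b->2: no, aaaab/aabbaba meet in 1. 1b->3: ok.
caa: 1a undefined. 1a->0: no, caaa/bcaa meet in 0. 1a->1: ok.
cca: 3a undefined. 3a->0: no, aaaab/aabbaba meet in 1. 3a->1: no, aaaab/aabbaba meet in 1. 3a->2: no, abbab/bcaa meet in 0. 3a->3: no, abbab/cbccb meet in 3 with "b" left. Open state 4: 3a->4.
ccb: 3b undefined. 3b->0: no, cc/accbcc meet in 3. 3b->1: no, aaaab/cbccb meet in 1. 3b->2: no, ccbb/bcaa meet in 0. 3b->3: no, ccbb/cbccb meet in 3. 3b->4: ok.
ccc: 3c undefined. 3c->0: no, aaaab/cccab meet in 1. 3c->1: no, aaaab/abbc meet in 1. 3c->2: no, aaaab/cccbca meet in 1. 3c->3: no, ccbb/cccab meet in 4 with "b" left. 3c->4: ok.
ccab: 4b undefined. 4b->0: no, aaaab/cccbca meet in 1. 4b->1: no, aaaab/aabbaba meet in 1. 4b->2: no, aaaab/aabbaba meet in 1. 4b->3: ok.
ccca: 4a undefined. 4a->0: no, aaaab/cccab meet in 1. 4a->1: no, aaaab/cccbca meet in 1. 4a->2: no, ccbb/ccabaac meet in 3. 4a->3: no, ccbb/cccbca meet in 3. 4a->4: no, ccbb/cccab meet in 3. Open state 5: 4a->5.
abbac: 4c undefined. 4c->0: no, aaaab/abbacb meet in 1. 4c->1: no, ccbb/abbacb meet in 3. 4c->2: no, ccbb/accbcc meet in 3. 4c->3: ok.
cccab: 5b undefined. 5b->0: ok.
abbaac: 5c undefined. 5c->0: ok.
accaaa: 5a undefined. 5a->0: no, accaaa/cccab meet in 0. 5a->1: ok.
All examples now run through 6 states with every (state, symbol) defined. Accept strings end in {1,3}, Reject strings end in {0,2,4,5}; accept={1,3}.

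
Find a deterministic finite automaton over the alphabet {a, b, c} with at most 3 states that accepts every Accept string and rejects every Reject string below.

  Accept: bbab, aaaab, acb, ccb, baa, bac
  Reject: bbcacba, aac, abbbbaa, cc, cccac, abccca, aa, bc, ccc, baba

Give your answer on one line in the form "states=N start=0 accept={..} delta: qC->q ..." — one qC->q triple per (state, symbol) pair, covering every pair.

states=3 start=0 accept={1} delta: 0a->0 0b->1 0c->0 1a->2 1b->0 1c->0 2a->1 2b->0 2c->1

Grow the machine one transition at a time. Run the examples from 0; the earliest place one falls off (shortest prefix, ties alphabetical) gets sent to the lowest-numbered state that keeps every Accept/Reject pair distinguishable — a pair clashes when both reach the same state with identical unread suffix — and to a fresh state only if none does.
a: 0a undefined. 0a->0: ok.
b: 0b undefined. 0b->0: no, bbab/abbbbaa meet in 0. Open state 1: 0b->1.
c: 0c undefined. 0c->0: ok.
ba: 1a undefined. 1a->0: no, baa/aac meet in 0. 1a->1: no, bac/bc meet in 1 with "c" left. Open state 2: 1a->2.
bb: 1b undefined. 1b->0: ok.
bc: 1c undefined. 1c->0: ok.
baa: 2a undefined. 2a->0: no, baa/aac meet in 0. 2a->1: ok.
bab: 2b undefined. 2b->0: ok.
bac: 2c undefined. 2c->0: no, bac/aac meet in 0. 2c->1: ok.
All examples now run through 3 states with every (state, symbol) defined. Accept strings end in {1}, Reject strings end in {0,2}; accept={1}.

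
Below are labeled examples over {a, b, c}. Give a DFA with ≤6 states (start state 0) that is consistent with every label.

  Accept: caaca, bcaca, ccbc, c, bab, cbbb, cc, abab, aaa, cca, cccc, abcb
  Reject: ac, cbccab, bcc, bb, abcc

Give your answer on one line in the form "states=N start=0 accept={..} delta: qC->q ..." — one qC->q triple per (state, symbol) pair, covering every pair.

State merging on the prefix tree: take the shortest (then alphabetical) example prefix whose next move is undefined and point that move at state 0, else 1, else 2, ...; a target is out if some Accept/Reject pair would then sit in one state with the same input left (inseparable). If every existing state is out, open a new one.
a: 0a undefined. 0a->0: no, c/ac meet in 0 with "c" left. Open state 1: 0a->1.
b: 0b undefined. 0b->0: no, cc/bcc meet in 0 with "cc" left. 0b->1: ok.
c: 0c undefined. 0c->0: no, ccbc/ac meet in 1 with "c" left. 0c->1: no, cc/ac meet in 1 with "c" left. Open state 2: 0c->2.
aa: 1a undefined. 1a->0: ok.
ab: 1b undefined. 1b->0: no, cc/abcc meet in 2 with "c" left. 1b->1: no, bab/bb meet in 1. 1b->2: no, c/bb meet in 2. Open state 3: 1b->3.
ac: 1c undefined. 1c->0: no, c/bcc meet in 2. 1c->1: no, bab/ac meet in 1. 1c->2: no, c/ac meet in 2. 1c->3: ok.
ca: 2a undefined. 2a->0: ok.
cb: 2b undefined. 2b->0: no, cbbb/ac meet in 3. 2b->1: ok.
cc: 2c undefined. 2c->0: no, ccbc/ac meet in 3. 2c->1: no, ccbc/bcc meet in 3 with "c" left. 2c->2: no, ccbc/ac meet in 3. 2c->3: no, cc/ac meet in 3. Open state 4: 2c->4.
aba: 3a undefined. 3a->0: ok.
abc: 3c undefined. 3c->0: no, caaca/bcc meet in 0. 3c->1: no, bab/cbccab meet in 1. 3c->2: no, c/bcc meet in 2. 3c->3: no, bab/cbccab meet in 1. 3c->4: no, cc/bcc meet in 4. Open state 5: 3c->5.
cca: 4a undefined. 4a->0: ok.
ccb: 4b undefined. 4b->0: ok.
ccc: 4c undefined. 4c->0: ok.
abcb: 5b undefined. 5b->0: ok.
abcc: 5c undefined. 5c->0: no, caaca/abcc meet in 0. 5c->1: no, bab/abcc meet in 1. 5c->2: no, ccbc/abcc meet in 2. 5c->3: ok.
cbbb: 3b undefined. 3b->0: ok.
cbcca: 5a undefined. 5a->0: no, bab/cbccab meet in 1. 5a->1: ok.
All examples now run through 6 states with every (state, symbol) defined. Accept strings end in {0,1,2,4}, Reject strings end in {3,5}; accept={0,1,2,4}.

states=6 start=0 accept={0,1,2,4} delta: 0a->1 0b->1 0c->2 1a->0 1b->3 1c->3 2a->0 2b->1 2c->4 3a->0 3b->0 3c->5 4a->0 4b->0 4c->0 5a->1 5b->0 5c->3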